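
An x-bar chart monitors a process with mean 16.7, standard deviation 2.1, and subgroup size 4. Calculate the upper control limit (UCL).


UCL = 16.7 + 3 * 2.1 / sqrt(4)

19.85


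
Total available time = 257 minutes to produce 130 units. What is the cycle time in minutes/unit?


Formula: CT = Available Time / Number of Units
CT = 257 min / 130 units
CT = 1.98 min/unit

1.98 min/unit


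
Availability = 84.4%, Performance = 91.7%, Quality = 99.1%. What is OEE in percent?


Formula: OEE = Availability * Performance * Quality / 10000
A * P = 84.4% * 91.7% / 100 = 77.39%
OEE = 77.39% * 99.1% / 100 = 76.7%

76.7%


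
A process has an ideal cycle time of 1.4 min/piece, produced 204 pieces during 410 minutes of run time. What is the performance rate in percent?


Formula: Performance = (Ideal CT * Total Count) / Run Time * 100
Ideal output time = 1.4 * 204 = 285.6 min
Performance = 285.6 / 410 * 100 = 69.7%

69.7%


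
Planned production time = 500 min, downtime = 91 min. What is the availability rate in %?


Formula: Availability = (Planned Time - Downtime) / Planned Time * 100
Uptime = 500 - 91 = 409 min
Availability = 409 / 500 * 100 = 81.8%

81.8%


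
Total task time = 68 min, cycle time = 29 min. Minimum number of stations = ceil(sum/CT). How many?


Formula: N_min = ceil(Sum of Task Times / Cycle Time)
N_min = ceil(68 min / 29 min) = ceil(2.3448)
N_min = 3 stations

3


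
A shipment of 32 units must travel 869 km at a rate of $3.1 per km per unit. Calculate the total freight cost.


TC = dist * cost * units = 869 * 3.1 * 32 = $86204.80

$86204.80


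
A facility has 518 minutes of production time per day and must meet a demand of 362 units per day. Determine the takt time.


Formula: Takt Time = Available Production Time / Customer Demand
Takt = 518 min/day / 362 units/day
Takt = 1.43 min/unit

1.43 min/unit


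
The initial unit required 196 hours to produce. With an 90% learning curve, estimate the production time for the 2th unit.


Formula: T_n = T_1 * (learning_rate)^(log2(n)) where learning_rate = rate/100
Doublings = log2(2) = 1
T_n = 196 * 0.9^1
T_n = 196 * 0.9 = 176.4 hours

176.4 hours


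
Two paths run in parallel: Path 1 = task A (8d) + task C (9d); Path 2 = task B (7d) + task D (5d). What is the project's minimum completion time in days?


Path 1 = 8 + 9 = 17 days
Path 2 = 7 + 5 = 12 days
Duration = max(17, 12) = 17 days

17 days


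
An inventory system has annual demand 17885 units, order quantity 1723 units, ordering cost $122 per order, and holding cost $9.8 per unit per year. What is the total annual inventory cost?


TC = 17885/1723 * 122 + 1723/2 * 9.8

$9709.08


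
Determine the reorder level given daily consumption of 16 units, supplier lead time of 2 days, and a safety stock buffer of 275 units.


Formula: ROP = (Daily Demand * Lead Time) + Safety Stock
Demand during lead time = 16 * 2 = 32 units
ROP = 32 + 275 = 307 units

307 units


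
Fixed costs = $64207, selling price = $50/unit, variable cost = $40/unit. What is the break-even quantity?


Formula: BEQ = Fixed Costs / (Price - Variable Cost)
Contribution margin = $50 - $40 = $10/unit
BEQ = ceil($64207 / $10/unit) = ceil(6420.7) = 6421 units

6421 units


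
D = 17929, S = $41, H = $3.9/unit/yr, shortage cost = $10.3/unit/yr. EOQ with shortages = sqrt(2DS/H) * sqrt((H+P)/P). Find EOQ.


Formula: EOQ* = sqrt(2DS/H) * sqrt((H+P)/P)
Base EOQ = sqrt(2*17929*41/3.9) = 613.98 units
Correction = sqrt((3.9+10.3)/10.3) = 1.17416
EOQ* = 613.98 * 1.17416 = 720.9 units

720.9 units


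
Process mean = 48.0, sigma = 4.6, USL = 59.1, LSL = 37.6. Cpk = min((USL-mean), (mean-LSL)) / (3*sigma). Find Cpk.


Cpu = (59.1 - 48.0) / (3 * 4.6) = 0.8
Cpl = (48.0 - 37.6) / (3 * 4.6) = 0.75
Cpk = min(0.8, 0.75) = 0.75

0.75


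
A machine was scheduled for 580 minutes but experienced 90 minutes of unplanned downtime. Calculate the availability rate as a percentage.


Formula: Availability = (Planned Time - Downtime) / Planned Time * 100
Uptime = 580 - 90 = 490 min
Availability = 490 / 580 * 100 = 84.5%

84.5%


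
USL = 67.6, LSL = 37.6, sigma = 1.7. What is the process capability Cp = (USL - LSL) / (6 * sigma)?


Cp = (67.6 - 37.6) / (6 * 1.7)

2.94


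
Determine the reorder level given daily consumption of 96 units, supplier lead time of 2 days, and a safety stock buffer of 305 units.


Formula: ROP = (Daily Demand * Lead Time) + Safety Stock
Demand during lead time = 96 * 2 = 192 units
ROP = 192 + 305 = 497 units

497 units


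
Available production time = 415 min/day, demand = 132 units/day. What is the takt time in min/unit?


Formula: Takt Time = Available Production Time / Customer Demand
Takt = 415 min/day / 132 units/day
Takt = 3.14 min/unit

3.14 min/unit


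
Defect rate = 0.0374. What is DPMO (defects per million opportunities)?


DPMO = defect_rate * 1000000 = 0.0374 * 1000000

37400


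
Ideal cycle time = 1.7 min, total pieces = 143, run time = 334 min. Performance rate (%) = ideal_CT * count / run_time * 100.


Formula: Performance = (Ideal CT * Total Count) / Run Time * 100
Ideal output time = 1.7 * 143 = 243.1 min
Performance = 243.1 / 334 * 100 = 72.8%

72.8%


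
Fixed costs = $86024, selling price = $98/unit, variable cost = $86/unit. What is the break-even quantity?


Formula: BEQ = Fixed Costs / (Price - Variable Cost)
Contribution margin = $98 - $86 = $12/unit
BEQ = ceil($86024 / $12/unit) = ceil(7168.67) = 7169 units

7169 units


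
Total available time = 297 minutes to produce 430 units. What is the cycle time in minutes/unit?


Formula: CT = Available Time / Number of Units
CT = 297 min / 430 units
CT = 0.69 min/unit

0.69 min/unit


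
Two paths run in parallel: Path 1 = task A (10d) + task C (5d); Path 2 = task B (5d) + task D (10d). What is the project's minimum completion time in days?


Path 1 = 10 + 5 = 15 days
Path 2 = 5 + 10 = 15 days
Duration = max(15, 15) = 15 days

15 days


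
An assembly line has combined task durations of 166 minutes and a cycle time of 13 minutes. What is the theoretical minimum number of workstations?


Formula: N_min = ceil(Sum of Task Times / Cycle Time)
N_min = ceil(166 min / 13 min) = ceil(12.7692)
N_min = 13 stations

13


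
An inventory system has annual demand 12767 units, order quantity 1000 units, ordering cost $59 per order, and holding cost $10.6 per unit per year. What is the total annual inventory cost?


TC = 12767/1000 * 59 + 1000/2 * 10.6

$6053.25


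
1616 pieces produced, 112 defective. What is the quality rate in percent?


Formula: Quality Rate = Good Pieces / Total Pieces * 100
Good pieces = 1616 - 112 = 1504
QR = 1504 / 1616 * 100 = 93.1%

93.1%


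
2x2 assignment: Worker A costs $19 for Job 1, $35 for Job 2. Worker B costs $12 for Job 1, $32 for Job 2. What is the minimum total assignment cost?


Option 1: A->1 + B->2 = $19 + $32 = $51
Option 2: A->2 + B->1 = $35 + $12 = $47
Min cost = min($51, $47) = $47

$47


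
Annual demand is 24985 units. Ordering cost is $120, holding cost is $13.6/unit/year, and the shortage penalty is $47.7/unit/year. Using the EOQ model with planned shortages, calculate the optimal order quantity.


Formula: EOQ* = sqrt(2DS/H) * sqrt((H+P)/P)
Base EOQ = sqrt(2*24985*120/13.6) = 664.01 units
Correction = sqrt((13.6+47.7)/47.7) = 1.13363
EOQ* = 664.01 * 1.13363 = 752.7 units

752.7 units


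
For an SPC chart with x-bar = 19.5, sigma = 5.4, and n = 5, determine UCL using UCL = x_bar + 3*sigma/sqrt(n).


UCL = 19.5 + 3 * 5.4 / sqrt(5)

26.74


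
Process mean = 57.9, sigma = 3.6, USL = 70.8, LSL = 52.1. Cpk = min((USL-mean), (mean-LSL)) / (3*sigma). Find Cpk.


Cpu = (70.8 - 57.9) / (3 * 3.6) = 1.19
Cpl = (57.9 - 52.1) / (3 * 3.6) = 0.54
Cpk = min(1.19, 0.54) = 0.54

0.54


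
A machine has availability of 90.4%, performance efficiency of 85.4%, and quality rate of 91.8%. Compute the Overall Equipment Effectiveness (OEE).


Formula: OEE = Availability * Performance * Quality / 10000
A * P = 90.4% * 85.4% / 100 = 77.2%
OEE = 77.2% * 91.8% / 100 = 70.9%

70.9%


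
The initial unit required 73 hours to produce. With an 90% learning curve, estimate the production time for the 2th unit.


Formula: T_n = T_1 * (learning_rate)^(log2(n)) where learning_rate = rate/100
Doublings = log2(2) = 1
T_n = 73 * 0.9^1
T_n = 73 * 0.9 = 65.7 hours

65.7 hours


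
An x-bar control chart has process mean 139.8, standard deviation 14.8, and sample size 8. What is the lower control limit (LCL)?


LCL = 139.8 - 3 * 14.8 / sqrt(8)

124.1


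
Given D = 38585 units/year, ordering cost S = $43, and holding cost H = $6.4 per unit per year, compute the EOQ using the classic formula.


Formula: EOQ = sqrt(2 * D * S / H)
Numerator: 2 * 38585 * 43 = 3318310
2DS/H = 3318310 / 6.4 = 518485.9
EOQ = sqrt(518485.9) = 720.1 units

720.1 units


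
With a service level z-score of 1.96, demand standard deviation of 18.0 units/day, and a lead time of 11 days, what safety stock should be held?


Formula: SS = z * sigma_d * sqrt(LT)
sqrt(LT) = sqrt(11) = 3.3166
SS = 1.96 * 18.0 * 3.3166
SS = 117.0 units

117.0 units


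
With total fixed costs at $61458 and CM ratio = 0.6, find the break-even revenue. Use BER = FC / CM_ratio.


Formula: BER = Fixed Costs / Contribution Margin Ratio
BER = $61458 / 0.6
BER = $102430.00 (to the nearest cent)

$102430.00


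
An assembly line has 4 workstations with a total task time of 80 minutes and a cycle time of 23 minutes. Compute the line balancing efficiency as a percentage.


Formula: Efficiency = Sum of Task Times / (N_stations * CT) * 100
Total station capacity = 4 stations * 23 min = 92 min
Efficiency = 80 / 92 * 100 = 87.0%

87.0%


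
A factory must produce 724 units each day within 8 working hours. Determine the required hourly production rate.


Formula: Production Rate = Daily Demand / Available Hours
Rate = 724 units/day / 8 hours/day
Rate = 90.5 units/hour

90.5 units/hour


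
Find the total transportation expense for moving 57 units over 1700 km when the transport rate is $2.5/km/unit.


TC = dist * cost * units = 1700 * 2.5 * 57 = $242250.00

$242250.00


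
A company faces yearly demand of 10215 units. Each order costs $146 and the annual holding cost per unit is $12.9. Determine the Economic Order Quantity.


Formula: EOQ = sqrt(2 * D * S / H)
Numerator: 2 * 10215 * 146 = 2982780
2DS/H = 2982780 / 12.9 = 231223.3
EOQ = sqrt(231223.3) = 480.9 units

480.9 units


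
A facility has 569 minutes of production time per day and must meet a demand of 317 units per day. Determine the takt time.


Formula: Takt Time = Available Production Time / Customer Demand
Takt = 569 min/day / 317 units/day
Takt = 1.79 min/unit

1.79 min/unit


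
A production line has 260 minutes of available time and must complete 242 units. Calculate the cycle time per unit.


Formula: CT = Available Time / Number of Units
CT = 260 min / 242 units
CT = 1.07 min/unit

1.07 min/unit


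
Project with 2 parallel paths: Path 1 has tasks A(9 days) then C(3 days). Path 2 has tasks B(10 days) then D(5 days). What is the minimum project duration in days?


Path 1 = 9 + 3 = 12 days
Path 2 = 10 + 5 = 15 days
Duration = max(12, 15) = 15 days

15 days


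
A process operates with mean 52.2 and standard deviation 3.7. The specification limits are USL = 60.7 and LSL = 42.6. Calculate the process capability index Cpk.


Cpu = (60.7 - 52.2) / (3 * 3.7) = 0.77
Cpl = (52.2 - 42.6) / (3 * 3.7) = 0.86
Cpk = min(0.77, 0.86) = 0.77

0.77


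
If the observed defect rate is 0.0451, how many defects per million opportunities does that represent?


DPMO = defect_rate * 1000000 = 0.0451 * 1000000

45100


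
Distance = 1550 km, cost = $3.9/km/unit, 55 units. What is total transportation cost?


TC = dist * cost * units = 1550 * 3.9 * 55 = $332475.00

$332475.00


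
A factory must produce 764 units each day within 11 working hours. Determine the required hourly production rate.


Formula: Production Rate = Daily Demand / Available Hours
Rate = 764 units/day / 11 hours/day
Rate = 69.5 units/hour

69.5 units/hour


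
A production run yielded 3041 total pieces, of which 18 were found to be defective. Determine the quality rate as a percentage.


Formula: Quality Rate = Good Pieces / Total Pieces * 100
Good pieces = 3041 - 18 = 3023
QR = 3023 / 3041 * 100 = 99.4%

99.4%


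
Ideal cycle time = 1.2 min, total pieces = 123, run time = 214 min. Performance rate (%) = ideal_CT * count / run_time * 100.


Formula: Performance = (Ideal CT * Total Count) / Run Time * 100
Ideal output time = 1.2 * 123 = 147.6 min
Performance = 147.6 / 214 * 100 = 69.0%

69.0%


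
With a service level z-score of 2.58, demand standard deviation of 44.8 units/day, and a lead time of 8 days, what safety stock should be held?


Formula: SS = z * sigma_d * sqrt(LT)
sqrt(LT) = sqrt(8) = 2.8284
SS = 2.58 * 44.8 * 2.8284
SS = 326.9 units

326.9 units


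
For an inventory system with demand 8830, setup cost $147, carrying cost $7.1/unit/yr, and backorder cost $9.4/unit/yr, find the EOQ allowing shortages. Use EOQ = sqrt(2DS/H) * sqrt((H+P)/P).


Formula: EOQ* = sqrt(2DS/H) * sqrt((H+P)/P)
Base EOQ = sqrt(2*8830*147/7.1) = 604.68 units
Correction = sqrt((7.1+9.4)/9.4) = 1.32488
EOQ* = 604.68 * 1.32488 = 801.1 units

801.1 units


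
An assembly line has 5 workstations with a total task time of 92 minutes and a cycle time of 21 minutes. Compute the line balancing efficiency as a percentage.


Formula: Efficiency = Sum of Task Times / (N_stations * CT) * 100
Total station capacity = 5 stations * 21 min = 105 min
Efficiency = 92 / 105 * 100 = 87.6%

87.6%


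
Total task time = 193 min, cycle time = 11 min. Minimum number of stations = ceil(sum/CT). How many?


Formula: N_min = ceil(Sum of Task Times / Cycle Time)
N_min = ceil(193 min / 11 min) = ceil(17.5455)
N_min = 18 stations

18


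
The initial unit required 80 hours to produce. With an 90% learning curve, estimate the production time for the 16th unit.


Formula: T_n = T_1 * (learning_rate)^(log2(n)) where learning_rate = rate/100
Doublings = log2(16) = 4
T_n = 80 * 0.9^4
T_n = 80 * 0.6561 = 52.5 hours

52.5 hours


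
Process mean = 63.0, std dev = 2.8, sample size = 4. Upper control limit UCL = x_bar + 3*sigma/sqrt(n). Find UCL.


UCL = 63.0 + 3 * 2.8 / sqrt(4)

67.2


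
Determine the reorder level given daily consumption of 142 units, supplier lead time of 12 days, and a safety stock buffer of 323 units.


Formula: ROP = (Daily Demand * Lead Time) + Safety Stock
Demand during lead time = 142 * 12 = 1704 units
ROP = 1704 + 323 = 2027 units

2027 units


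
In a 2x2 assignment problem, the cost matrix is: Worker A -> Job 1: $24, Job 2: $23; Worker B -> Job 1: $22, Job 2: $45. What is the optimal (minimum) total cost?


Option 1: A->1 + B->2 = $24 + $45 = $69
Option 2: A->2 + B->1 = $23 + $22 = $45
Min cost = min($69, $45) = $45

$45


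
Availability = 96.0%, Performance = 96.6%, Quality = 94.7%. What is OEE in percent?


Formula: OEE = Availability * Performance * Quality / 10000
A * P = 96.0% * 96.6% / 100 = 92.74%
OEE = 92.74% * 94.7% / 100 = 87.8%

87.8%


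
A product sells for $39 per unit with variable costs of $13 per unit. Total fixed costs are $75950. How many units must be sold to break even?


Formula: BEQ = Fixed Costs / (Price - Variable Cost)
Contribution margin = $39 - $13 = $26/unit
BEQ = ceil($75950 / $26/unit) = ceil(2921.15) = 2922 units

2922 units


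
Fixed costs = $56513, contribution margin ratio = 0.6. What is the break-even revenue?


Formula: BER = Fixed Costs / Contribution Margin Ratio
BER = $56513 / 0.6
BER = $94188.33 (to the nearest cent)

$94188.33


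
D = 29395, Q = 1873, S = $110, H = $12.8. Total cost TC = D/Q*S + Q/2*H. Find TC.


TC = 29395/1873 * 110 + 1873/2 * 12.8

$13713.55


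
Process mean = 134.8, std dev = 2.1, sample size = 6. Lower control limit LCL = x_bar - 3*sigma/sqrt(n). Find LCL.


LCL = 134.8 - 3 * 2.1 / sqrt(6)

132.23


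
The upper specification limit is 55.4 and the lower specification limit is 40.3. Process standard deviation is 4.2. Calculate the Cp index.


Cp = (55.4 - 40.3) / (6 * 4.2)

0.6


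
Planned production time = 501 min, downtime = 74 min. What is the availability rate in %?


Formula: Availability = (Planned Time - Downtime) / Planned Time * 100
Uptime = 501 - 74 = 427 min
Availability = 427 / 501 * 100 = 85.2%

85.2%


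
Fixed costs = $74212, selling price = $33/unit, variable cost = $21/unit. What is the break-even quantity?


Formula: BEQ = Fixed Costs / (Price - Variable Cost)
Contribution margin = $33 - $21 = $12/unit
BEQ = ceil($74212 / $12/unit) = ceil(6184.33) = 6185 units

6185 units


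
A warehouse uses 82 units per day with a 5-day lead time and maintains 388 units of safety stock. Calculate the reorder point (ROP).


Formula: ROP = (Daily Demand * Lead Time) + Safety Stock
Demand during lead time = 82 * 5 = 410 units
ROP = 410 + 388 = 798 units

798 units


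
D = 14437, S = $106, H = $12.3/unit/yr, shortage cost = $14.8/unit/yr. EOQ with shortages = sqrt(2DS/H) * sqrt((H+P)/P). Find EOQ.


Formula: EOQ* = sqrt(2DS/H) * sqrt((H+P)/P)
Base EOQ = sqrt(2*14437*106/12.3) = 498.83 units
Correction = sqrt((12.3+14.8)/14.8) = 1.35317
EOQ* = 498.83 * 1.35317 = 675.0 units

675.0 units


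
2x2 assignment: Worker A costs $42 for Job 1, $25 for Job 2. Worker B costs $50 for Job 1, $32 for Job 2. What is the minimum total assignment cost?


Option 1: A->1 + B->2 = $42 + $32 = $74
Option 2: A->2 + B->1 = $25 + $50 = $75
Min cost = min($74, $75) = $74

$74


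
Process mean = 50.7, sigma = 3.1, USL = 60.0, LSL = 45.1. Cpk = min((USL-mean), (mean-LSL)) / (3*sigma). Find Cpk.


Cpu = (60.0 - 50.7) / (3 * 3.1) = 1.0
Cpl = (50.7 - 45.1) / (3 * 3.1) = 0.6
Cpk = min(1.0, 0.6) = 0.6

0.6


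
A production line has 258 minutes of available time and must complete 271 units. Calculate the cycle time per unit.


Formula: CT = Available Time / Number of Units
CT = 258 min / 271 units
CT = 0.95 min/unit

0.95 min/unit


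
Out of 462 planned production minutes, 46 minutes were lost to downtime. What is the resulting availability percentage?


Formula: Availability = (Planned Time - Downtime) / Planned Time * 100
Uptime = 462 - 46 = 416 min
Availability = 416 / 462 * 100 = 90.0%

90.0%


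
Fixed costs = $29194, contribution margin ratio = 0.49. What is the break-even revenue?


Formula: BER = Fixed Costs / Contribution Margin Ratio
BER = $29194 / 0.49
BER = $59579.59 (to the nearest cent)

$59579.59


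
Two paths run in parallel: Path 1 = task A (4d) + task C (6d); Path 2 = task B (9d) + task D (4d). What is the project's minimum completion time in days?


Path 1 = 4 + 6 = 10 days
Path 2 = 9 + 4 = 13 days
Duration = max(10, 13) = 13 days

13 days


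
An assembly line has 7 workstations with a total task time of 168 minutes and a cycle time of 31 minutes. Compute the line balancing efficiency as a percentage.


Formula: Efficiency = Sum of Task Times / (N_stations * CT) * 100
Total station capacity = 7 stations * 31 min = 217 min
Efficiency = 168 / 217 * 100 = 77.4%

77.4%


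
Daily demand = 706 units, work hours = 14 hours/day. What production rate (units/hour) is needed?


Formula: Production Rate = Daily Demand / Available Hours
Rate = 706 units/day / 14 hours/day
Rate = 50.4 units/hour

50.4 units/hour


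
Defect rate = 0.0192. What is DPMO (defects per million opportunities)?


DPMO = defect_rate * 1000000 = 0.0192 * 1000000

19200


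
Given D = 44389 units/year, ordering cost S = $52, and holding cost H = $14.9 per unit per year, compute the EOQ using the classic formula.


Formula: EOQ = sqrt(2 * D * S / H)
Numerator: 2 * 44389 * 52 = 4616456
2DS/H = 4616456 / 14.9 = 309829.3
EOQ = sqrt(309829.3) = 556.6 units

556.6 units


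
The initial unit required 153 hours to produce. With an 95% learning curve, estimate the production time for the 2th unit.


Formula: T_n = T_1 * (learning_rate)^(log2(n)) where learning_rate = rate/100
Doublings = log2(2) = 1
T_n = 153 * 0.95^1
T_n = 153 * 0.95 = 145.4 hours

145.4 hours


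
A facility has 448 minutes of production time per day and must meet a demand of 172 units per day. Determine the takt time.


Formula: Takt Time = Available Production Time / Customer Demand
Takt = 448 min/day / 172 units/day
Takt = 2.6 min/unit

2.6 min/unit


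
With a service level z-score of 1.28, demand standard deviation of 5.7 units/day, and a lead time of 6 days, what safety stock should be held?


Formula: SS = z * sigma_d * sqrt(LT)
sqrt(LT) = sqrt(6) = 2.4495
SS = 1.28 * 5.7 * 2.4495
SS = 17.9 units

17.9 units


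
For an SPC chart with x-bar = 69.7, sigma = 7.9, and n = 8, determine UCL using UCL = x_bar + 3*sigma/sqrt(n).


UCL = 69.7 + 3 * 7.9 / sqrt(8)

78.08


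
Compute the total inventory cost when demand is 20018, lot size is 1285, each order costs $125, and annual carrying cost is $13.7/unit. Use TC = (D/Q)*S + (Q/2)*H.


TC = 20018/1285 * 125 + 1285/2 * 13.7

$10749.53


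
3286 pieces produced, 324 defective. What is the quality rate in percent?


Formula: Quality Rate = Good Pieces / Total Pieces * 100
Good pieces = 3286 - 324 = 2962
QR = 2962 / 3286 * 100 = 90.1%

90.1%


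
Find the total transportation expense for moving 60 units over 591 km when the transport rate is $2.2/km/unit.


TC = dist * cost * units = 591 * 2.2 * 60 = $78012.00

$78012.00


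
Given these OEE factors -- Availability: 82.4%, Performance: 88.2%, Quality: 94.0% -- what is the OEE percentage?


Formula: OEE = Availability * Performance * Quality / 10000
A * P = 82.4% * 88.2% / 100 = 72.68%
OEE = 72.68% * 94.0% / 100 = 68.3%

68.3%


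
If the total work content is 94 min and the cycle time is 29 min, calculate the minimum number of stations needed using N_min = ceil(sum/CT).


Formula: N_min = ceil(Sum of Task Times / Cycle Time)
N_min = ceil(94 min / 29 min) = ceil(3.2414)
N_min = 4 stations

4


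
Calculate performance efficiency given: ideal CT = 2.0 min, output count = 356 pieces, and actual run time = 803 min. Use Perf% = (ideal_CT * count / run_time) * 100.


Formula: Performance = (Ideal CT * Total Count) / Run Time * 100
Ideal output time = 2.0 * 356 = 712.0 min
Performance = 712.0 / 803 * 100 = 88.7%

88.7%


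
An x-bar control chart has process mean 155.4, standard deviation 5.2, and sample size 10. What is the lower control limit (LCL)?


LCL = 155.4 - 3 * 5.2 / sqrt(10)

150.47


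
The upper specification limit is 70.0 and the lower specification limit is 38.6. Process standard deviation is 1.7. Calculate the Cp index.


Cp = (70.0 - 38.6) / (6 * 1.7)

3.08


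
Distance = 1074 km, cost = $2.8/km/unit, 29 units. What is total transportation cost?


TC = dist * cost * units = 1074 * 2.8 * 29 = $87208.80

$87208.80


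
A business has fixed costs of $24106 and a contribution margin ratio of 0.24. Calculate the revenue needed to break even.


Formula: BER = Fixed Costs / Contribution Margin Ratio
BER = $24106 / 0.24
BER = $100441.67 (to the nearest cent)

$100441.67


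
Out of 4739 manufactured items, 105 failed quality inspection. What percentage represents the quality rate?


Formula: Quality Rate = Good Pieces / Total Pieces * 100
Good pieces = 4739 - 105 = 4634
QR = 4634 / 4739 * 100 = 97.8%

97.8%


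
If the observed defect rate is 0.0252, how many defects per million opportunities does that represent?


DPMO = defect_rate * 1000000 = 0.0252 * 1000000

25200


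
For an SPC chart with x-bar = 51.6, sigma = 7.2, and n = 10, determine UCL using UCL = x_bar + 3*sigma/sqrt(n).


UCL = 51.6 + 3 * 7.2 / sqrt(10)

58.43


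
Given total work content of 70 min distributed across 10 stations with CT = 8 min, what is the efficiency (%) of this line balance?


Formula: Efficiency = Sum of Task Times / (N_stations * CT) * 100
Total station capacity = 10 stations * 8 min = 80 min
Efficiency = 70 / 80 * 100 = 87.5%

87.5%


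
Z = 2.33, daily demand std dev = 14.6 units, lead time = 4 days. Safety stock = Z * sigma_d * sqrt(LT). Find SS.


Formula: SS = z * sigma_d * sqrt(LT)
sqrt(LT) = sqrt(4) = 2.0
SS = 2.33 * 14.6 * 2.0
SS = 68.0 units

68.0 units


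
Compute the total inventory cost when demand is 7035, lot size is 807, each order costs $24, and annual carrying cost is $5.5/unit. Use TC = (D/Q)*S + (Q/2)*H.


TC = 7035/807 * 24 + 807/2 * 5.5

$2428.47


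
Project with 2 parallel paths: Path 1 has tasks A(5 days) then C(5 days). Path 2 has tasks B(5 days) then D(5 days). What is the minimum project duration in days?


Path 1 = 5 + 5 = 10 days
Path 2 = 5 + 5 = 10 days
Duration = max(10, 10) = 10 days

10 days


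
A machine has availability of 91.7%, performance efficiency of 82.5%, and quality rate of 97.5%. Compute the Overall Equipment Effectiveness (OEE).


Formula: OEE = Availability * Performance * Quality / 10000
A * P = 91.7% * 82.5% / 100 = 75.65%
OEE = 75.65% * 97.5% / 100 = 73.8%

73.8%


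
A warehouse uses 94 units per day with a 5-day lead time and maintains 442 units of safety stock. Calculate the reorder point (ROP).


Formula: ROP = (Daily Demand * Lead Time) + Safety Stock
Demand during lead time = 94 * 5 = 470 units
ROP = 470 + 442 = 912 units

912 units


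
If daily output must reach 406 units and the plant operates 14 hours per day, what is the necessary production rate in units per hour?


Formula: Production Rate = Daily Demand / Available Hours
Rate = 406 units/day / 14 hours/day
Rate = 29.0 units/hour

29.0 units/hour


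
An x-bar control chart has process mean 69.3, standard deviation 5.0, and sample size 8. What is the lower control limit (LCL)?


LCL = 69.3 - 3 * 5.0 / sqrt(8)

64.0


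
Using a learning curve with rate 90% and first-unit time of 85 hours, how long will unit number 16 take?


Formula: T_n = T_1 * (learning_rate)^(log2(n)) where learning_rate = rate/100
Doublings = log2(16) = 4
T_n = 85 * 0.9^4
T_n = 85 * 0.6561 = 55.8 hours

55.8 hours


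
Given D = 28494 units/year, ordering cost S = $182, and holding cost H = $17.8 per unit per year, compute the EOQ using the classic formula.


Formula: EOQ = sqrt(2 * D * S / H)
Numerator: 2 * 28494 * 182 = 10371816
2DS/H = 10371816 / 17.8 = 582686.3
EOQ = sqrt(582686.3) = 763.3 units

763.3 units


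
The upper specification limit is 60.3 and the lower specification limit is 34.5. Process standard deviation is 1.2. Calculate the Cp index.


Cp = (60.3 - 34.5) / (6 * 1.2)

3.58


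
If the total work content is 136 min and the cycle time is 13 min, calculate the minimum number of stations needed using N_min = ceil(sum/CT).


Formula: N_min = ceil(Sum of Task Times / Cycle Time)
N_min = ceil(136 min / 13 min) = ceil(10.4615)
N_min = 11 stations

11


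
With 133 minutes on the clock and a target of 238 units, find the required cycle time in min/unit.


Formula: CT = Available Time / Number of Units
CT = 133 min / 238 units
CT = 0.56 min/unit

0.56 min/unit


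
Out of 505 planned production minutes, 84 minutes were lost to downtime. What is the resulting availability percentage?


Formula: Availability = (Planned Time - Downtime) / Planned Time * 100
Uptime = 505 - 84 = 421 min
Availability = 421 / 505 * 100 = 83.4%

83.4%


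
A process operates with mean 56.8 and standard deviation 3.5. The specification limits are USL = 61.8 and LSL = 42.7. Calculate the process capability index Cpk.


Cpu = (61.8 - 56.8) / (3 * 3.5) = 0.48
Cpl = (56.8 - 42.7) / (3 * 3.5) = 1.34
Cpk = min(0.48, 1.34) = 0.48

0.48


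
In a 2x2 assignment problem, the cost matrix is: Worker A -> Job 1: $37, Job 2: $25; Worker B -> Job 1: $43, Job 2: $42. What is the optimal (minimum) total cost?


Option 1: A->1 + B->2 = $37 + $42 = $79
Option 2: A->2 + B->1 = $25 + $43 = $68
Min cost = min($79, $68) = $68

$68


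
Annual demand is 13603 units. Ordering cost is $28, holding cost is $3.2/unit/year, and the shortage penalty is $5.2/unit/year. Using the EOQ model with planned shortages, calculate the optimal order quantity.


Formula: EOQ* = sqrt(2DS/H) * sqrt((H+P)/P)
Base EOQ = sqrt(2*13603*28/3.2) = 487.91 units
Correction = sqrt((3.2+5.2)/5.2) = 1.27098
EOQ* = 487.91 * 1.27098 = 620.1 units

620.1 units


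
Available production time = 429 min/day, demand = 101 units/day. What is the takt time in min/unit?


Formula: Takt Time = Available Production Time / Customer Demand
Takt = 429 min/day / 101 units/day
Takt = 4.25 min/unit

4.25 min/unit


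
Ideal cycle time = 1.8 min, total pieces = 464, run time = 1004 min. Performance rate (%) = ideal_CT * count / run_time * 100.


Formula: Performance = (Ideal CT * Total Count) / Run Time * 100
Ideal output time = 1.8 * 464 = 835.2 min
Performance = 835.2 / 1004 * 100 = 83.2%

83.2%


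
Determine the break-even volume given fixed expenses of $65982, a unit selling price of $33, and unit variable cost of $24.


Formula: BEQ = Fixed Costs / (Price - Variable Cost)
Contribution margin = $33 - $24 = $9/unit
BEQ = ceil($65982 / $9/unit) = ceil(7331.33) = 7332 units

7332 units


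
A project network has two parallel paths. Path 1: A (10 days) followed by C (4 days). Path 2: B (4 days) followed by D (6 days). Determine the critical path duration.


Path 1 = 10 + 4 = 14 days
Path 2 = 4 + 6 = 10 days
Duration = max(14, 10) = 14 days

14 days


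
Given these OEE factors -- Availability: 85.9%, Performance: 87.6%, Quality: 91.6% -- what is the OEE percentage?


Formula: OEE = Availability * Performance * Quality / 10000
A * P = 85.9% * 87.6% / 100 = 75.25%
OEE = 75.25% * 91.6% / 100 = 68.9%

68.9%


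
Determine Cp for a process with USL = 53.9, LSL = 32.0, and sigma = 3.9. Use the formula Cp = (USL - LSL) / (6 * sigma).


Cp = (53.9 - 32.0) / (6 * 3.9)

0.94


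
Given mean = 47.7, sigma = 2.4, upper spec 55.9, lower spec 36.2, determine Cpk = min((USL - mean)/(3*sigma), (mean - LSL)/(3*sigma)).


Cpu = (55.9 - 47.7) / (3 * 2.4) = 1.14
Cpl = (47.7 - 36.2) / (3 * 2.4) = 1.6
Cpk = min(1.14, 1.6) = 1.14

1.14


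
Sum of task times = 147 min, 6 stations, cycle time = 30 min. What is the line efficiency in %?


Formula: Efficiency = Sum of Task Times / (N_stations * CT) * 100
Total station capacity = 6 stations * 30 min = 180 min
Efficiency = 147 / 180 * 100 = 81.7%

81.7%


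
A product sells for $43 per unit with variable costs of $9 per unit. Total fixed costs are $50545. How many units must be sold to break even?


Formula: BEQ = Fixed Costs / (Price - Variable Cost)
Contribution margin = $43 - $9 = $34/unit
BEQ = ceil($50545 / $34/unit) = ceil(1486.62) = 1487 units

1487 units


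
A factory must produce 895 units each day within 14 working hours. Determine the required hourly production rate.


Formula: Production Rate = Daily Demand / Available Hours
Rate = 895 units/day / 14 hours/day
Rate = 63.9 units/hour

63.9 units/hour


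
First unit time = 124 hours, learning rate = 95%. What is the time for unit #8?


Formula: T_n = T_1 * (learning_rate)^(log2(n)) where learning_rate = rate/100
Doublings = log2(8) = 3
T_n = 124 * 0.95^3
T_n = 124 * 0.8574 = 106.3 hours

106.3 hours


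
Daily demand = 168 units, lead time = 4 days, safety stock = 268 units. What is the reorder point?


Formula: ROP = (Daily Demand * Lead Time) + Safety Stock
Demand during lead time = 168 * 4 = 672 units
ROP = 672 + 268 = 940 units

940 units


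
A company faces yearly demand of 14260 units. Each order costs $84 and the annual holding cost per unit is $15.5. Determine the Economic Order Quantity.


Formula: EOQ = sqrt(2 * D * S / H)
Numerator: 2 * 14260 * 84 = 2395680
2DS/H = 2395680 / 15.5 = 154560.0
EOQ = sqrt(154560.0) = 393.1 units

393.1 units


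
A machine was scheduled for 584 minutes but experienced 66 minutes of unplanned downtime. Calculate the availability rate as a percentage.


Formula: Availability = (Planned Time - Downtime) / Planned Time * 100
Uptime = 584 - 66 = 518 min
Availability = 518 / 584 * 100 = 88.7%

88.7%


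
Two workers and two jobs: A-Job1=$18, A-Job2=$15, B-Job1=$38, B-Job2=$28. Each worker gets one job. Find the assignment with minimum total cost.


Option 1: A->1 + B->2 = $18 + $28 = $46
Option 2: A->2 + B->1 = $15 + $38 = $53
Min cost = min($46, $53) = $46

$46


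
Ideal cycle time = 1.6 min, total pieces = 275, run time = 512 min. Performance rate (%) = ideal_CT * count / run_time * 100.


Formula: Performance = (Ideal CT * Total Count) / Run Time * 100
Ideal output time = 1.6 * 275 = 440.0 min
Performance = 440.0 / 512 * 100 = 85.9%

85.9%


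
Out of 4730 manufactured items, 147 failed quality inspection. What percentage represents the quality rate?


Formula: Quality Rate = Good Pieces / Total Pieces * 100
Good pieces = 4730 - 147 = 4583
QR = 4583 / 4730 * 100 = 96.9%

96.9%


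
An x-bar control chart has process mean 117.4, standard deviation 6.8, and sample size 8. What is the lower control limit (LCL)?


LCL = 117.4 - 3 * 6.8 / sqrt(8)

110.19


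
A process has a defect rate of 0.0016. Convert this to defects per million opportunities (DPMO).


DPMO = defect_rate * 1000000 = 0.0016 * 1000000

1600


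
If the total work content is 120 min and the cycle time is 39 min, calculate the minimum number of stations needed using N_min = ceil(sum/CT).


Formula: N_min = ceil(Sum of Task Times / Cycle Time)
N_min = ceil(120 min / 39 min) = ceil(3.0769)
N_min = 4 stations

4


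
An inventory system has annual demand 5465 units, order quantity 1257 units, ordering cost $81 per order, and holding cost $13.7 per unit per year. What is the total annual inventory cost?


TC = 5465/1257 * 81 + 1257/2 * 13.7

$8962.61


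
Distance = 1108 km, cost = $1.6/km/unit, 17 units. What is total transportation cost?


TC = dist * cost * units = 1108 * 1.6 * 17 = $30137.60

$30137.60


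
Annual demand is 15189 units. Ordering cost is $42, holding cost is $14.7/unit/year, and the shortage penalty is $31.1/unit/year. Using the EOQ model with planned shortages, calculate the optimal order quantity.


Formula: EOQ* = sqrt(2DS/H) * sqrt((H+P)/P)
Base EOQ = sqrt(2*15189*42/14.7) = 294.61 units
Correction = sqrt((14.7+31.1)/31.1) = 1.21354
EOQ* = 294.61 * 1.21354 = 357.5 units

357.5 units


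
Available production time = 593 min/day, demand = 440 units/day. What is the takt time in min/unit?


Formula: Takt Time = Available Production Time / Customer Demand
Takt = 593 min/day / 440 units/day
Takt = 1.35 min/unit

1.35 min/unit


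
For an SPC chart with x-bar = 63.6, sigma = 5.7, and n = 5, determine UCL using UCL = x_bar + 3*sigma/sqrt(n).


UCL = 63.6 + 3 * 5.7 / sqrt(5)

71.25


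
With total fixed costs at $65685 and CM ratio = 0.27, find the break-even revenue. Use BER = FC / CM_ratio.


Formula: BER = Fixed Costs / Contribution Margin Ratio
BER = $65685 / 0.27
BER = $243277.78 (to the nearest cent)

$243277.78


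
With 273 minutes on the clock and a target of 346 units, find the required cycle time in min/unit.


Formula: CT = Available Time / Number of Units
CT = 273 min / 346 units
CT = 0.79 min/unit

0.79 min/unit


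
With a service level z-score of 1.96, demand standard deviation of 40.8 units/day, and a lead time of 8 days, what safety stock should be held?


Formula: SS = z * sigma_d * sqrt(LT)
sqrt(LT) = sqrt(8) = 2.8284
SS = 1.96 * 40.8 * 2.8284
SS = 226.2 units

226.2 units


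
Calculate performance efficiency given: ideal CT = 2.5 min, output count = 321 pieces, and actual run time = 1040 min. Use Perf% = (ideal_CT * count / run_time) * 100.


Formula: Performance = (Ideal CT * Total Count) / Run Time * 100
Ideal output time = 2.5 * 321 = 802.5 min
Performance = 802.5 / 1040 * 100 = 77.2%

77.2%


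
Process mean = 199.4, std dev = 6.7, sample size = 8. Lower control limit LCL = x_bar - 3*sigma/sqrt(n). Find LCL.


LCL = 199.4 - 3 * 6.7 / sqrt(8)

192.29


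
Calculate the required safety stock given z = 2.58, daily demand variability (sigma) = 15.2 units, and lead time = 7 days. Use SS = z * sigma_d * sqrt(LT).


Formula: SS = z * sigma_d * sqrt(LT)
sqrt(LT) = sqrt(7) = 2.6458
SS = 2.58 * 15.2 * 2.6458
SS = 103.8 units

103.8 units


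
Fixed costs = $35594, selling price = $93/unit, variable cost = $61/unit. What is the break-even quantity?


Formula: BEQ = Fixed Costs / (Price - Variable Cost)
Contribution margin = $93 - $61 = $32/unit
BEQ = ceil($35594 / $32/unit) = ceil(1112.31) = 1113 units

1113 units


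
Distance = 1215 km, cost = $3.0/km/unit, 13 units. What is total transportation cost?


TC = dist * cost * units = 1215 * 3.0 * 13 = $47385.00

$47385.00


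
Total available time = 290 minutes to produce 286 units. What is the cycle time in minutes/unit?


Formula: CT = Available Time / Number of Units
CT = 290 min / 286 units
CT = 1.01 min/unit

1.01 min/unit


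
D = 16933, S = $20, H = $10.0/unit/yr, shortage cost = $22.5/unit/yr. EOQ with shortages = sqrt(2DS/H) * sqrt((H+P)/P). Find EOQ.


Formula: EOQ* = sqrt(2DS/H) * sqrt((H+P)/P)
Base EOQ = sqrt(2*16933*20/10.0) = 260.25 units
Correction = sqrt((10.0+22.5)/22.5) = 1.20185
EOQ* = 260.25 * 1.20185 = 312.8 units

312.8 units


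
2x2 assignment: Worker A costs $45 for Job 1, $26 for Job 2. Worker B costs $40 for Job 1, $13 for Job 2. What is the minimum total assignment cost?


Option 1: A->1 + B->2 = $45 + $13 = $58
Option 2: A->2 + B->1 = $26 + $40 = $66
Min cost = min($58, $66) = $58

$58


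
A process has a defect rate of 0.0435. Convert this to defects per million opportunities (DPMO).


DPMO = defect_rate * 1000000 = 0.0435 * 1000000

43500


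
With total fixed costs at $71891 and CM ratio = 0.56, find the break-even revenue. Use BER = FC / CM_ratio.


Formula: BER = Fixed Costs / Contribution Margin Ratio
BER = $71891 / 0.56
BER = $128376.79 (to the nearest cent)

$128376.79


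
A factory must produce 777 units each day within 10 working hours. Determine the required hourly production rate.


Formula: Production Rate = Daily Demand / Available Hours
Rate = 777 units/day / 10 hours/day
Rate = 77.7 units/hour

77.7 units/hour


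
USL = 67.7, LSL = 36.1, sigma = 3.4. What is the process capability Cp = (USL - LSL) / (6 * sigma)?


Cp = (67.7 - 36.1) / (6 * 3.4)

1.55


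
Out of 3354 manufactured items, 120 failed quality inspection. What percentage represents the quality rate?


Formula: Quality Rate = Good Pieces / Total Pieces * 100
Good pieces = 3354 - 120 = 3234
QR = 3234 / 3354 * 100 = 96.4%

96.4%


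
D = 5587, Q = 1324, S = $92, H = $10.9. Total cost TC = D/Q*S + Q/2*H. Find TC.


TC = 5587/1324 * 92 + 1324/2 * 10.9

$7604.02


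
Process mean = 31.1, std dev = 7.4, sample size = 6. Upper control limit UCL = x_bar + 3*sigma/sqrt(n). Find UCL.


UCL = 31.1 + 3 * 7.4 / sqrt(6)

40.16


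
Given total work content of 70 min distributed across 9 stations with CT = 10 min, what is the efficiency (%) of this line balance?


Formula: Efficiency = Sum of Task Times / (N_stations * CT) * 100
Total station capacity = 9 stations * 10 min = 90 min
Efficiency = 70 / 90 * 100 = 77.8%

77.8%


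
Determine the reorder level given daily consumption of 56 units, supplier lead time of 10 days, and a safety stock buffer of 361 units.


Formula: ROP = (Daily Demand * Lead Time) + Safety Stock
Demand during lead time = 56 * 10 = 560 units
ROP = 560 + 361 = 921 units

921 units
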